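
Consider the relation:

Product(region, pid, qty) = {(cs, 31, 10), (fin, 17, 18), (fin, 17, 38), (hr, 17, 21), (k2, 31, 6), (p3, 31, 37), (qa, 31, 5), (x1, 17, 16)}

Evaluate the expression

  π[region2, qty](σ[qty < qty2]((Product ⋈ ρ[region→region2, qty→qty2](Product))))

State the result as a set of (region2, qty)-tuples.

ρ[region→region2, qty→qty2]: schema becomes (region2, pid, qty2); tuples unchanged.
Natural join on pid: {(cs, 31, 10, cs, 10), (cs, 31, 10, k2, 6), (cs, 31, 10, p3, 37), (cs, 31, 10, qa, 5), (fin, 17, 18, fin, 18), (fin, 17, 18, fin, 38), (fin, 17, 18, hr, 21), (fin, 17, 18, x1, 16), (fin, 17, 38, fin, 18), (fin, 17, 38, fin, 38), (fin, 17, 38, hr, 21), (fin, 17, 38, x1, 16), (hr, 17, 21, fin, 18), (hr, 17, 21, fin, 38), (hr, 17, 21, hr, 21), (hr, 17, 21, x1, 16), (k2, 31, 6, cs, 10), (k2, 31, 6, k2, 6), (k2, 31, 6, p3, 37), (k2, 31, 6, qa, 5), (p3, 31, 37, cs, 10), (p3, 31, 37, k2, 6), (p3, 31, 37, p3, 37), (p3, 31, 37, qa, 5), (qa, 31, 5, cs, 10), (qa, 31, 5, k2, 6), (qa, 31, 5, p3, 37), (qa, 31, 5, qa, 5), (x1, 17, 16, fin, 18), (x1, 17, 16, fin, 38), (x1, 17, 16, hr, 21), (x1, 17, 16, x1, 16)}
Apply σ_{qty < qty2}; surviving tuples: {(cs, 31, 10, p3, 37), (fin, 17, 18, fin, 38), (fin, 17, 18, hr, 21), (hr, 17, 21, fin, 38), (k2, 31, 6, cs, 10), (k2, 31, 6, p3, 37), (qa, 31, 5, cs, 10), (qa, 31, 5, k2, 6), (qa, 31, 5, p3, 37), (x1, 17, 16, fin, 18), (x1, 17, 16, fin, 38), (x1, 17, 16, hr, 21)}
π_{region2, qty} gives {(cs, 5), (cs, 6), (fin, 16), (fin, 18), (fin, 21), (hr, 16), (hr, 18), (k2, 5), (p3, 10), (p3, 5), (p3, 6)} (1 duplicate(s) eliminated).

{(cs, 5), (cs, 6), (fin, 16), (fin, 18), (fin, 21), (hr, 16), (hr, 18), (k2, 5), (p3, 10), (p3, 5), (p3, 6)}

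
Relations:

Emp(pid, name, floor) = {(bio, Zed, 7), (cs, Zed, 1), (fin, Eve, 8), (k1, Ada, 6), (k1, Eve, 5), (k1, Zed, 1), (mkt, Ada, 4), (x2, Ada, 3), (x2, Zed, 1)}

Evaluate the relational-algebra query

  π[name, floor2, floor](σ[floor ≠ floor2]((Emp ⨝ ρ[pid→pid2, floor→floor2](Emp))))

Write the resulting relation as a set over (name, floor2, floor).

ρ[pid→pid2, floor→floor2]: schema becomes (pid2, name, floor2); tuples unchanged.
Joining Emp and ρ[pid→pid2, floor→floor2](Emp) on name yields {(bio, Zed, 7, bio, 7), (bio, Zed, 7, cs, 1), (bio, Zed, 7, k1, 1), (bio, Zed, 7, x2, 1), (cs, Zed, 1, bio, 7), (cs, Zed, 1, cs, 1), (cs, Zed, 1, k1, 1), (cs, Zed, 1, x2, 1), (fin, Eve, 8, fin, 8), (fin, Eve, 8, k1, 5), (k1, Ada, 6, k1, 6), (k1, Ada, 6, mkt, 4), (k1, Ada, 6, x2, 3), (k1, Eve, 5, fin, 8), (k1, Eve, 5, k1, 5), (k1, Zed, 1, bio, 7), (k1, Zed, 1, cs, 1), (k1, Zed, 1, k1, 1), (k1, Zed, 1, x2, 1), (mkt, Ada, 4, k1, 6), (mkt, Ada, 4, mkt, 4), (mkt, Ada, 4, x2, 3), (x2, Ada, 3, k1, 6), (x2, Ada, 3, mkt, 4), (x2, Ada, 3, x2, 3), (x2, Zed, 1, bio, 7), (x2, Zed, 1, cs, 1), (x2, Zed, 1, k1, 1), (x2, Zed, 1, x2, 1)}.
σ[floor ≠ floor2]: keep tuples satisfying floor ≠ floor2 → {(bio, Zed, 7, cs, 1), (bio, Zed, 7, k1, 1), (bio, Zed, 7, x2, 1), (cs, Zed, 1, bio, 7), (fin, Eve, 8, k1, 5), (k1, Ada, 6, mkt, 4), (k1, Ada, 6, x2, 3), (k1, Eve, 5, fin, 8), (k1, Zed, 1, bio, 7), (mkt, Ada, 4, k1, 6), (mkt, Ada, 4, x2, 3), (x2, Ada, 3, k1, 6), (x2, Ada, 3, mkt, 4), (x2, Zed, 1, bio, 7)}
π_{name, floor2, floor} gives {(Ada, 3, 4), (Ada, 3, 6), (Ada, 4, 3), (Ada, 4, 6), (Ada, 6, 3), (Ada, 6, 4), (Eve, 5, 8), (Eve, 8, 5), (Zed, 1, 7), (Zed, 7, 1)} (4 duplicate(s) eliminated).

{(Ada, 3, 4), (Ada, 3, 6), (Ada, 4, 3), (Ada, 4, 6), (Ada, 6, 3), (Ada, 6, 4), (Eve, 5, 8), (Eve, 8, 5), (Zed, 1, 7), (Zed, 7, 1)}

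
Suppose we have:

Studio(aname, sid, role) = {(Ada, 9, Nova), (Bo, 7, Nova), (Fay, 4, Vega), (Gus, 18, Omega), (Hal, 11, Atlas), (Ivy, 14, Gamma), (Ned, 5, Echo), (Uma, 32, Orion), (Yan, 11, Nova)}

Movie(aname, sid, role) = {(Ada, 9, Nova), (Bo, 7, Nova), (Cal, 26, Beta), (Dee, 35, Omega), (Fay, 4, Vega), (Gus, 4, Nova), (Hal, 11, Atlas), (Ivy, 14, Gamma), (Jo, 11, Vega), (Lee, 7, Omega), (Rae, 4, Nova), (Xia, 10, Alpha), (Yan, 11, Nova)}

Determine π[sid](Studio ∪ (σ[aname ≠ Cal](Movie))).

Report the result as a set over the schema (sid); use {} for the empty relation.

Selection aname ≠ Cal: {(Ada, 9, Nova), (Bo, 7, Nova), (Dee, 35, Omega), (Fay, 4, Vega), (Gus, 4, Nova), (Hal, 11, Atlas), (Ivy, 14, Gamma), (Jo, 11, Vega), (Lee, 7, Omega), (Rae, 4, Nova), (Xia, 10, Alpha), (Yan, 11, Nova)}
Taking the union: {(Ada, 9, Nova), (Bo, 7, Nova), (Dee, 35, Omega), (Fay, 4, Vega), (Gus, 18, Omega), (Gus, 4, Nova), (Hal, 11, Atlas), (Ivy, 14, Gamma), (Jo, 11, Vega), (Lee, 7, Omega), (Ned, 5, Echo), (Rae, 4, Nova), (Uma, 32, Orion), (Xia, 10, Alpha), (Yan, 11, Nova)}
π_{sid} gives {10, 11, 14, 18, 32, 35, 4, 5, 7, 9} (5 duplicate(s) eliminated).

{10, 11, 14, 18, 32, 35, 4, 5, 7, 9}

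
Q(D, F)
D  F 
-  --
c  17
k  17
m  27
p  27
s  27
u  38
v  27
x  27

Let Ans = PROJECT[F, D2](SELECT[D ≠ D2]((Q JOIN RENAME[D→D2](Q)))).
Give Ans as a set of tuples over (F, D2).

ρ[D→D2]: schema becomes (D2, F); tuples unchanged.
Q ⋈ RENAME[D→D2](Q) (natural join on F): {(c, 17, c), (c, 17, k), (k, 17, c), (k, 17, k), (m, 27, m), (m, 27, p), (m, 27, s), (m, 27, v), (m, 27, x), (p, 27, m), (p, 27, p), (p, 27, s), (p, 27, v), (p, 27, x), (s, 27, m), (s, 27, p), (s, 27, s), (s, 27, v), (s, 27, x), (u, 38, u), (v, 27, m), (v, 27, p), (v, 27, s), (v, 27, v), (v, 27, x), (x, 27, m), (x, 27, p), (x, 27, s), (x, 27, v), (x, 27, x)}
Filtering on D ≠ D2 leaves {(c, 17, k), (k, 17, c), (m, 27, p), (m, 27, s), (m, 27, v), (m, 27, x), (p, 27, m), (p, 27, s), (p, 27, v), (p, 27, x), (s, 27, m), (s, 27, p), (s, 27, v), (s, 27, x), (v, 27, m), (v, 27, p), (v, 27, s), (v, 27, x), (x, 27, m), (x, 27, p), (x, 27, s), (x, 27, v)}.
Projecting to F, D2 (15 duplicate(s) eliminated): {(17, c), (17, k), (27, m), (27, p), (27, s), (27, v), (27, x)}

{(17, c), (17, k), (27, m), (27, p), (27, s), (27, v), (27, x)}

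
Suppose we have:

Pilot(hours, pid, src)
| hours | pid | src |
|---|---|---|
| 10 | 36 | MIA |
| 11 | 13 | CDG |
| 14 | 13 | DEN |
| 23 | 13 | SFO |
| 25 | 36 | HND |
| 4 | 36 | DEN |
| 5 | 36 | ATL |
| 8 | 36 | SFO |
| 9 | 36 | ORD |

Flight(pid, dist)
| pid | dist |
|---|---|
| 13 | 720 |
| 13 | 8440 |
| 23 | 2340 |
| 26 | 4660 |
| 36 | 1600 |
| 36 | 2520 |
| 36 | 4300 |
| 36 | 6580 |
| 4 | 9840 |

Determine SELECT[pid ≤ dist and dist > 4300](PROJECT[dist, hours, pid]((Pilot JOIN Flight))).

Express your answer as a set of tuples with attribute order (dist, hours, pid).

{(6580, 10, 36), (6580, 25, 36), (6580, 4, 36), (6580, 5, 36), (6580, 8, 36), (6580, 9, 36), (8440, 11, 13), (8440, 14, 13), (8440, 23, 13)}

Pilot ⋈ Flight (natural join on pid): {(10, 36, MIA, 1600), (10, 36, MIA, 2520), (10, 36, MIA, 4300), (10, 36, MIA, 6580), (11, 13, CDG, 720), (11, 13, CDG, 8440), (14, 13, DEN, 720), (14, 13, DEN, 8440), (23, 13, SFO, 720), (23, 13, SFO, 8440), (25, 36, HND, 1600), (25, 36, HND, 2520), (25, 36, HND, 4300), (25, 36, HND, 6580), (4, 36, DEN, 1600), (4, 36, DEN, 2520), (4, 36, DEN, 4300), (4, 36, DEN, 6580), (5, 36, ATL, 1600), (5, 36, ATL, 2520), (5, 36, ATL, 4300), (5, 36, ATL, 6580), (8, 36, SFO, 1600), (8, 36, SFO, 2520), (8, 36, SFO, 4300), (8, 36, SFO, 6580), (9, 36, ORD, 1600), (9, 36, ORD, 2520), (9, 36, ORD, 4300), (9, 36, ORD, 6580)}
Projecting to dist, hours, pid: {(1600, 10, 36), (1600, 25, 36), (1600, 4, 36), (1600, 5, 36), (1600, 8, 36), (1600, 9, 36), (2520, 10, 36), (2520, 25, 36), (2520, 4, 36), (2520, 5, 36), (2520, 8, 36), (2520, 9, 36), (4300, 10, 36), (4300, 25, 36), (4300, 4, 36), (4300, 5, 36), (4300, 8, 36), (4300, 9, 36), (6580, 10, 36), (6580, 25, 36), (6580, 4, 36), (6580, 5, 36), (6580, 8, 36), (6580, 9, 36), (720, 11, 13), (720, 14, 13), (720, 23, 13), (8440, 11, 13), (8440, 14, 13), (8440, 23, 13)}
Selection pid ≤ dist and dist > 4300: {(6580, 10, 36), (6580, 25, 36), (6580, 4, 36), (6580, 5, 36), (6580, 8, 36), (6580, 9, 36), (8440, 11, 13), (8440, 14, 13), (8440, 23, 13)}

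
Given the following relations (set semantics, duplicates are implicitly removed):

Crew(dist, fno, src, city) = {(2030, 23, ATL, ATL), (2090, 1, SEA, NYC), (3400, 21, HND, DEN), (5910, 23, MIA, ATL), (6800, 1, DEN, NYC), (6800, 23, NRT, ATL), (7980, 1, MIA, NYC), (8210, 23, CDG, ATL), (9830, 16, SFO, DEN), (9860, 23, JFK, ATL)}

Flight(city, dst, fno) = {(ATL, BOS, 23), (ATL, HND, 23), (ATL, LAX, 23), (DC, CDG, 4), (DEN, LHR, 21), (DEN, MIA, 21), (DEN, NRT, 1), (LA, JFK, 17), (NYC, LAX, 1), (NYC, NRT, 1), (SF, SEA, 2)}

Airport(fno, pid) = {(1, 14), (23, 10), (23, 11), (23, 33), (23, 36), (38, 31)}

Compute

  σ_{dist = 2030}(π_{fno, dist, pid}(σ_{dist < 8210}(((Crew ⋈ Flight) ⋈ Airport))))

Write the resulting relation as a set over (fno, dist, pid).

{(23, 2030, 10), (23, 2030, 11), (23, 2030, 33), (23, 2030, 36)}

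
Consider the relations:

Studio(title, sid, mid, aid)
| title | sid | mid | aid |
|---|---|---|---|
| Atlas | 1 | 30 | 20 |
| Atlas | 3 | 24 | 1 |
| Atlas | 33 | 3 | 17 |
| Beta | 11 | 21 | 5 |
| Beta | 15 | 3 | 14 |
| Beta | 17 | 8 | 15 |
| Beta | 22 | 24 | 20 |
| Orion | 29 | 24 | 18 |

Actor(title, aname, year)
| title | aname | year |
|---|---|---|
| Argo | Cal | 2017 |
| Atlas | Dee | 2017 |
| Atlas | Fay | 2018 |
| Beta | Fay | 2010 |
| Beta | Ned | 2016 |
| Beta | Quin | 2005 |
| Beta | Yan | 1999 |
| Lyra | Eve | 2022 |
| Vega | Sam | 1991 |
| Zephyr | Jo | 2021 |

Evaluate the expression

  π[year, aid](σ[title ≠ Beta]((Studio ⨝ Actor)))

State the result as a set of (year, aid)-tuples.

Natural join on title: {(Atlas, 1, 30, 20, Dee, 2017), (Atlas, 1, 30, 20, Fay, 2018), (Atlas, 3, 24, 1, Dee, 2017), (Atlas, 3, 24, 1, Fay, 2018), (Atlas, 33, 3, 17, Dee, 2017), (Atlas, 33, 3, 17, Fay, 2018), (Beta, 11, 21, 5, Fay, 2010), (Beta, 11, 21, 5, Ned, 2016), (Beta, 11, 21, 5, Quin, 2005), (Beta, 11, 21, 5, Yan, 1999), (Beta, 15, 3, 14, Fay, 2010), (Beta, 15, 3, 14, Ned, 2016), (Beta, 15, 3, 14, Quin, 2005), (Beta, 15, 3, 14, Yan, 1999), (Beta, 17, 8, 15, Fay, 2010), (Beta, 17, 8, 15, Ned, 2016), (Beta, 17, 8, 15, Quin, 2005), (Beta, 17, 8, 15, Yan, 1999), (Beta, 22, 24, 20, Fay, 2010), (Beta, 22, 24, 20, Ned, 2016), (Beta, 22, 24, 20, Quin, 2005), (Beta, 22, 24, 20, Yan, 1999)}
Filtering on title ≠ Beta leaves {(Atlas, 1, 30, 20, Dee, 2017), (Atlas, 1, 30, 20, Fay, 2018), (Atlas, 3, 24, 1, Dee, 2017), (Atlas, 3, 24, 1, Fay, 2018), (Atlas, 33, 3, 17, Dee, 2017), (Atlas, 33, 3, 17, Fay, 2018)}.
π_{year, aid} gives {(2017, 1), (2017, 17), (2017, 20), (2018, 1), (2018, 17), (2018, 20)}.

{(2017, 1), (2017, 17), (2017, 20), (2018, 1), (2018, 17), (2018, 20)}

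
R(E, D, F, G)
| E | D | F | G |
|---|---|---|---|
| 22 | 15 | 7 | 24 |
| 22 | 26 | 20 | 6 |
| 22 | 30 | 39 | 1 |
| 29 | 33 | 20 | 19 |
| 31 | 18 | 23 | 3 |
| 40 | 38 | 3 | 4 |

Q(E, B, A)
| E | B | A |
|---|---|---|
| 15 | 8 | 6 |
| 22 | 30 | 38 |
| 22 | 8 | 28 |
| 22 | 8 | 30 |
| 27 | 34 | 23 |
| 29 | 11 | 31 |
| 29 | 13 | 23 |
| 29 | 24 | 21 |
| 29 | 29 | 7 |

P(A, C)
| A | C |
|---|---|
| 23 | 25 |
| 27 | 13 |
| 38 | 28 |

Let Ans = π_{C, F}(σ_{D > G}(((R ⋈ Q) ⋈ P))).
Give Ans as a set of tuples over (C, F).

{(25, 20), (28, 20), (28, 39)}

Natural join on E: {(22, 15, 7, 24, 30, 38), (22, 15, 7, 24, 8, 28), (22, 15, 7, 24, 8, 30), (22, 26, 20, 6, 30, 38), (22, 26, 20, 6, 8, 28), (22, 26, 20, 6, 8, 30), (22, 30, 39, 1, 30, 38), (22, 30, 39, 1, 8, 28), (22, 30, 39, 1, 8, 30), (29, 33, 20, 19, 11, 31), (29, 33, 20, 19, 13, 23), (29, 33, 20, 19, 24, 21), (29, 33, 20, 19, 29, 7)}
Natural join on A: {(22, 15, 7, 24, 30, 38, 28), (22, 26, 20, 6, 30, 38, 28), (22, 30, 39, 1, 30, 38, 28), (29, 33, 20, 19, 13, 23, 25)}
Selection D > G: {(22, 26, 20, 6, 30, 38, 28), (22, 30, 39, 1, 30, 38, 28), (29, 33, 20, 19, 13, 23, 25)}
Projecting to C, F: {(25, 20), (28, 20), (28, 39)}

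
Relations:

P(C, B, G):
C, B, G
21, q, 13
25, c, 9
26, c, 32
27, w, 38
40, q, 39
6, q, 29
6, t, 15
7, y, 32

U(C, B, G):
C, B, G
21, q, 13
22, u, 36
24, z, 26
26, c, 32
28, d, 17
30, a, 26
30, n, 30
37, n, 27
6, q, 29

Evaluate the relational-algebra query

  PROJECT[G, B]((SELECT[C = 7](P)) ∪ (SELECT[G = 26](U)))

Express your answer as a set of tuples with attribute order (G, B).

σ[C = 7]: keep tuples satisfying C = 7 → {(7, y, 32)}
σ[G = 26]: keep tuples satisfying G = 26 → {(24, z, 26), (30, a, 26)}
Set union of the two operands is {(24, z, 26), (30, a, 26), (7, y, 32)}.
π_{G, B} gives {(26, a), (26, z), (32, y)}.

{(26, a), (26, z), (32, y)}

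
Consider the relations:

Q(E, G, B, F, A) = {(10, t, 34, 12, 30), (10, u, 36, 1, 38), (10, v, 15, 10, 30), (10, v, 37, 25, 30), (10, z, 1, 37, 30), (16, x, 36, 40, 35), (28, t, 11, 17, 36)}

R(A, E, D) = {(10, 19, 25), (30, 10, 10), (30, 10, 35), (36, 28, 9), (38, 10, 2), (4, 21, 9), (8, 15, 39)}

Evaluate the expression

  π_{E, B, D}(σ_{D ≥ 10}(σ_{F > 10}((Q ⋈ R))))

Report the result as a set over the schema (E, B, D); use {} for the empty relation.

{(10, 1, 10), (10, 1, 35), (10, 34, 10), (10, 34, 35), (10, 37, 10), (10, 37, 35)}

Natural join on E, A: {(10, t, 34, 12, 30, 10), (10, t, 34, 12, 30, 35), (10, u, 36, 1, 38, 2), (10, v, 15, 10, 30, 10), (10, v, 15, 10, 30, 35), (10, v, 37, 25, 30, 10), (10, v, 37, 25, 30, 35), (10, z, 1, 37, 30, 10), (10, z, 1, 37, 30, 35), (28, t, 11, 17, 36, 9)}
Filtering on F > 10 leaves {(10, t, 34, 12, 30, 10), (10, t, 34, 12, 30, 35), (10, v, 37, 25, 30, 10), (10, v, 37, 25, 30, 35), (10, z, 1, 37, 30, 10), (10, z, 1, 37, 30, 35), (28, t, 11, 17, 36, 9)}.
Filtering on D ≥ 10 leaves {(10, t, 34, 12, 30, 10), (10, t, 34, 12, 30, 35), (10, v, 37, 25, 30, 10), (10, v, 37, 25, 30, 35), (10, z, 1, 37, 30, 10), (10, z, 1, 37, 30, 35)}.
Keep only column(s) E, B, D: {(10, 1, 10), (10, 1, 35), (10, 34, 10), (10, 34, 35), (10, 37, 10), (10, 37, 35)}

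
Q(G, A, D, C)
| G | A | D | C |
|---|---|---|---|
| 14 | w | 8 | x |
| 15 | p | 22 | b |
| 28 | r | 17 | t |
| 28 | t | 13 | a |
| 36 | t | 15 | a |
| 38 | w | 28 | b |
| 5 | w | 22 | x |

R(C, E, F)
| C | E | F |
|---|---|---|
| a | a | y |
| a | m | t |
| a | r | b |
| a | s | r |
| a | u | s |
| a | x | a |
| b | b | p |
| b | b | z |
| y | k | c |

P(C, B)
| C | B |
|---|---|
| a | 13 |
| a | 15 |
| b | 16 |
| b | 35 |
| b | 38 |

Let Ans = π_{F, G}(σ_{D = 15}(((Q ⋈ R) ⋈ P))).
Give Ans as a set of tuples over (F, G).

{(a, 36), (b, 36), (r, 36), (s, 36), (t, 36), (y, 36)}

Natural join on C: {(15, p, 22, b, b, p), (15, p, 22, b, b, z), (28, t, 13, a, a, y), (28, t, 13, a, m, t), (28, t, 13, a, r, b), (28, t, 13, a, s, r), (28, t, 13, a, u, s), (28, t, 13, a, x, a), (36, t, 15, a, a, y), (36, t, 15, a, m, t), (36, t, 15, a, r, b), (36, t, 15, a, s, r), (36, t, 15, a, u, s), (36, t, 15, a, x, a), (38, w, 28, b, b, p), (38, w, 28, b, b, z)}
Natural join on C: {(15, p, 22, b, b, p, 16), (15, p, 22, b, b, p, 35), (15, p, 22, b, b, p, 38), (15, p, 22, b, b, z, 16), (15, p, 22, b, b, z, 35), (15, p, 22, b, b, z, 38), (28, t, 13, a, a, y, 13), (28, t, 13, a, a, y, 15), (28, t, 13, a, m, t, 13), (28, t, 13, a, m, t, 15), (28, t, 13, a, r, b, 13), (28, t, 13, a, r, b, 15), (28, t, 13, a, s, r, 13), (28, t, 13, a, s, r, 15), (28, t, 13, a, u, s, 13), (28, t, 13, a, u, s, 15), (28, t, 13, a, x, a, 13), (28, t, 13, a, x, a, 15), (36, t, 15, a, a, y, 13), (36, t, 15, a, a, y, 15), (36, t, 15, a, m, t, 13), (36, t, 15, a, m, t, 15), (36, t, 15, a, r, b, 13), (36, t, 15, a, r, b, 15), (36, t, 15, a, s, r, 13), (36, t, 15, a, s, r, 15), (36, t, 15, a, u, s, 13), (36, t, 15, a, u, s, 15), (36, t, 15, a, x, a, 13), (36, t, 15, a, x, a, 15), (38, w, 28, b, b, p, 16), (38, w, 28, b, b, p, 35), (38, w, 28, b, b, p, 38), (38, w, 28, b, b, z, 16), (38, w, 28, b, b, z, 35), (38, w, 28, b, b, z, 38)}
Apply σ_{D = 15}; surviving tuples: {(36, t, 15, a, a, y, 13), (36, t, 15, a, a, y, 15), (36, t, 15, a, m, t, 13), (36, t, 15, a, m, t, 15), (36, t, 15, a, r, b, 13), (36, t, 15, a, r, b, 15), (36, t, 15, a, s, r, 13), (36, t, 15, a, s, r, 15), (36, t, 15, a, u, s, 13), (36, t, 15, a, u, s, 15), (36, t, 15, a, x, a, 13), (36, t, 15, a, x, a, 15)}
Keep only column(s) F, G (6 duplicate(s) eliminated): {(a, 36), (b, 36), (r, 36), (s, 36), (t, 36), (y, 36)}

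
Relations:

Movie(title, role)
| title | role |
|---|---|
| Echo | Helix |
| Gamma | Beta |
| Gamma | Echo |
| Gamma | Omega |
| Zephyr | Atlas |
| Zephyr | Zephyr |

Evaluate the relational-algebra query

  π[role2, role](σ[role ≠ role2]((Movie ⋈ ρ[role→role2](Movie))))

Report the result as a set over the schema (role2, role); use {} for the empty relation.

{(Atlas, Zephyr), (Beta, Echo), (Beta, Omega), (Echo, Beta), (Echo, Omega), (Omega, Beta), (Omega, Echo), (Zephyr, Atlas)}

ρ[role→role2]: schema becomes (title, role2); tuples unchanged.
Natural join on title: {(Echo, Helix, Helix), (Gamma, Beta, Beta), (Gamma, Beta, Echo), (Gamma, Beta, Omega), (Gamma, Echo, Beta), (Gamma, Echo, Echo), (Gamma, Echo, Omega), (Gamma, Omega, Beta), (Gamma, Omega, Echo), (Gamma, Omega, Omega), (Zephyr, Atlas, Atlas), (Zephyr, Atlas, Zephyr), (Zephyr, Zephyr, Atlas), (Zephyr, Zephyr, Zephyr)}
Apply σ_{role ≠ role2}; surviving tuples: {(Gamma, Beta, Echo), (Gamma, Beta, Omega), (Gamma, Echo, Beta), (Gamma, Echo, Omega), (Gamma, Omega, Beta), (Gamma, Omega, Echo), (Zephyr, Atlas, Zephyr), (Zephyr, Zephyr, Atlas)}
Projecting to role2, role: {(Atlas, Zephyr), (Beta, Echo), (Beta, Omega), (Echo, Beta), (Echo, Omega), (Omega, Beta), (Omega, Echo), (Zephyr, Atlas)}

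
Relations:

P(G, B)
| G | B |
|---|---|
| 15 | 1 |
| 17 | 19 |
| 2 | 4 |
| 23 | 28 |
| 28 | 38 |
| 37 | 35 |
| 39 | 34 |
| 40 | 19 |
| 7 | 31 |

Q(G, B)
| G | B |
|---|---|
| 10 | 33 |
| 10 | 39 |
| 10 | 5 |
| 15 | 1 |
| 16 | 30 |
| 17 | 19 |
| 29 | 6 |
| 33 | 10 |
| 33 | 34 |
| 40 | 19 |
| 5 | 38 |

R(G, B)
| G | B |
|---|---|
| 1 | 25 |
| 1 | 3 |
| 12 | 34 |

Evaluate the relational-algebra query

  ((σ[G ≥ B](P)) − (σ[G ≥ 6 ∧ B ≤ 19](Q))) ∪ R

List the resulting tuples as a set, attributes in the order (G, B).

{(1, 25), (1, 3), (12, 34), (37, 35), (39, 34)}

Selection G ≥ B: {(15, 1), (37, 35), (39, 34), (40, 19)}
Selection G ≥ 6 ∧ B ≤ 19: {(10, 5), (15, 1), (17, 19), (29, 6), (33, 10), (40, 19)}
Difference: {(15, 1), (37, 35), (39, 34), (40, 19)} with {(10, 5), (15, 1), (17, 19), (29, 6), (33, 10), (40, 19)} → {(37, 35), (39, 34)}
Union: {(37, 35), (39, 34)} with {(1, 25), (1, 3), (12, 34)} → {(1, 25), (1, 3), (12, 34), (37, 35), (39, 34)}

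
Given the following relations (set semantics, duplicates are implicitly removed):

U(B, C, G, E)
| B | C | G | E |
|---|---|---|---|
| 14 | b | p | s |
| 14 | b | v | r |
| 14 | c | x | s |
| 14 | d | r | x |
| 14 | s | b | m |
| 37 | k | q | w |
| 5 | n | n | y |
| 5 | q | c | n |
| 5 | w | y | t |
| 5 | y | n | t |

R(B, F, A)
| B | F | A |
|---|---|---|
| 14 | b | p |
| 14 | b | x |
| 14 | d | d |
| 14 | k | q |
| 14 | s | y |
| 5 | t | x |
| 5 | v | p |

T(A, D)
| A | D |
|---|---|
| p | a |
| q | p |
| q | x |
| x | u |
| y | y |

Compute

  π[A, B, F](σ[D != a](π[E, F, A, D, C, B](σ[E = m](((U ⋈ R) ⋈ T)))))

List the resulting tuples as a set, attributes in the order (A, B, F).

U ⋈ R (natural join on B): {(14, b, p, s, b, p), (14, b, p, s, b, x), (14, b, p, s, d, d), (14, b, p, s, k, q), (14, b, p, s, s, y), (14, b, v, r, b, p), (14, b, v, r, b, x), (14, b, v, r, d, d), (14, b, v, r, k, q), (14, b, v, r, s, y), (14, c, x, s, b, p), (14, c, x, s, b, x), (14, c, x, s, d, d), (14, c, x, s, k, q), (14, c, x, s, s, y), (14, d, r, x, b, p), (14, d, r, x, b, x), (14, d, r, x, d, d), (14, d, r, x, k, q), (14, d, r, x, s, y), (14, s, b, m, b, p), (14, s, b, m, b, x), (14, s, b, m, d, d), (14, s, b, m, k, q), (14, s, b, m, s, y), (5, n, n, y, t, x), (5, n, n, y, v, p), (5, q, c, n, t, x), (5, q, c, n, v, p), (5, w, y, t, t, x), (5, w, y, t, v, p), (5, y, n, t, t, x), (5, y, n, t, v, p)}
(U ⋈ R) ⋈ T (natural join on A): {(14, b, p, s, b, p, a), (14, b, p, s, b, x, u), (14, b, p, s, k, q, p), (14, b, p, s, k, q, x), (14, b, p, s, s, y, y), (14, b, v, r, b, p, a), (14, b, v, r, b, x, u), (14, b, v, r, k, q, p), (14, b, v, r, k, q, x), (14, b, v, r, s, y, y), (14, c, x, s, b, p, a), (14, c, x, s, b, x, u), (14, c, x, s, k, q, p), (14, c, x, s, k, q, x), (14, c, x, s, s, y, y), (14, d, r, x, b, p, a), (14, d, r, x, b, x, u), (14, d, r, x, k, q, p), (14, d, r, x, k, q, x), (14, d, r, x, s, y, y), (14, s, b, m, b, p, a), (14, s, b, m, b, x, u), (14, s, b, m, k, q, p), (14, s, b, m, k, q, x), (14, s, b, m, s, y, y), (5, n, n, y, t, x, u), (5, n, n, y, v, p, a), (5, q, c, n, t, x, u), (5, q, c, n, v, p, a), (5, w, y, t, t, x, u), (5, w, y, t, v, p, a), (5, y, n, t, t, x, u), (5, y, n, t, v, p, a)}
Selection E = m: {(14, s, b, m, b, p, a), (14, s, b, m, b, x, u), (14, s, b, m, k, q, p), (14, s, b, m, k, q, x), (14, s, b, m, s, y, y)}
Keep only column(s) E, F, A, D, C, B: {(m, b, p, a, s, 14), (m, b, x, u, s, 14), (m, k, q, p, s, 14), (m, k, q, x, s, 14), (m, s, y, y, s, 14)}
Selection D != a: {(m, b, x, u, s, 14), (m, k, q, p, s, 14), (m, k, q, x, s, 14), (m, s, y, y, s, 14)}
Keep only column(s) A, B, F (1 duplicate(s) eliminated): {(q, 14, k), (x, 14, b), (y, 14, s)}

{(q, 14, k), (x, 14, b), (y, 14, s)}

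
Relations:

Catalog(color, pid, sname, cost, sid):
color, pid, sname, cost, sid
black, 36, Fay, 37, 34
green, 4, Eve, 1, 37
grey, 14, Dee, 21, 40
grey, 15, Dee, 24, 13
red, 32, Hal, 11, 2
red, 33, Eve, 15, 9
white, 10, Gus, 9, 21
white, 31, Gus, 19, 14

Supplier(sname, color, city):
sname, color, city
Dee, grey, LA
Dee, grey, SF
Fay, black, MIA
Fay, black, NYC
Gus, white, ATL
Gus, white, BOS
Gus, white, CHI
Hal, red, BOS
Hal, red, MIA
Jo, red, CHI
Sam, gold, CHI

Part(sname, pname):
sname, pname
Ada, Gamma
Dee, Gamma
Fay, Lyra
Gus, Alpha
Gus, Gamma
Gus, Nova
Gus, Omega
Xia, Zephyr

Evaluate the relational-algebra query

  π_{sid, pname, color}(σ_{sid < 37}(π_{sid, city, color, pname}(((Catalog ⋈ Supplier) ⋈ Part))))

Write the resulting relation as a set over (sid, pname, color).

{(13, Gamma, grey), (14, Alpha, white), (14, Gamma, white), (14, Nova, white), (14, Omega, white), (21, Alpha, white), (21, Gamma, white), (21, Nova, white), (21, Omega, white), (34, Lyra, black)}

Natural join on color, sname: {(black, 36, Fay, 37, 34, MIA), (black, 36, Fay, 37, 34, NYC), (grey, 14, Dee, 21, 40, LA), (grey, 14, Dee, 21, 40, SF), (grey, 15, Dee, 24, 13, LA), (grey, 15, Dee, 24, 13, SF), (red, 32, Hal, 11, 2, BOS), (red, 32, Hal, 11, 2, MIA), (white, 10, Gus, 9, 21, ATL), (white, 10, Gus, 9, 21, BOS), (white, 10, Gus, 9, 21, CHI), (white, 31, Gus, 19, 14, ATL), (white, 31, Gus, 19, 14, BOS), (white, 31, Gus, 19, 14, CHI)}
Natural join on sname: {(black, 36, Fay, 37, 34, MIA, Lyra), (black, 36, Fay, 37, 34, NYC, Lyra), (grey, 14, Dee, 21, 40, LA, Gamma), (grey, 14, Dee, 21, 40, SF, Gamma), (grey, 15, Dee, 24, 13, LA, Gamma), (grey, 15, Dee, 24, 13, SF, Gamma), (white, 10, Gus, 9, 21, ATL, Alpha), (white, 10, Gus, 9, 21, ATL, Gamma), (white, 10, Gus, 9, 21, ATL, Nova), (white, 10, Gus, 9, 21, ATL, Omega), (white, 10, Gus, 9, 21, BOS, Alpha), (white, 10, Gus, 9, 21, BOS, Gamma), (white, 10, Gus, 9, 21, BOS, Nova), (white, 10, Gus, 9, 21, BOS, Omega), (white, 10, Gus, 9, 21, CHI, Alpha), (white, 10, Gus, 9, 21, CHI, Gamma), (white, 10, Gus, 9, 21, CHI, Nova), (white, 10, Gus, 9, 21, CHI, Omega), (white, 31, Gus, 19, 14, ATL, Alpha), (white, 31, Gus, 19, 14, ATL, Gamma), (white, 31, Gus, 19, 14, ATL, Nova), (white, 31, Gus, 19, 14, ATL, Omega), (white, 31, Gus, 19, 14, BOS, Alpha), (white, 31, Gus, 19, 14, BOS, Gamma), (white, 31, Gus, 19, 14, BOS, Nova), (white, 31, Gus, 19, 14, BOS, Omega), (white, 31, Gus, 19, 14, CHI, Alpha), (white, 31, Gus, 19, 14, CHI, Gamma), (white, 31, Gus, 19, 14, CHI, Nova), (white, 31, Gus, 19, 14, CHI, Omega)}
π[sid, city, color, pname]: project onto (sid, city, color, pname) → {(13, LA, grey, Gamma), (13, SF, grey, Gamma), (14, ATL, white, Alpha), (14, ATL, white, Gamma), (14, ATL, white, Nova), (14, ATL, white, Omega), (14, BOS, white, Alpha), (14, BOS, white, Gamma), (14, BOS, white, Nova), (14, BOS, white, Omega), (14, CHI, white, Alpha), (14, CHI, white, Gamma), (14, CHI, white, Nova), (14, CHI, white, Omega), (21, ATL, white, Alpha), (21, ATL, white, Gamma), (21, ATL, white, Nova), (21, ATL, white, Omega), (21, BOS, white, Alpha), (21, BOS, white, Gamma), (21, BOS, white, Nova), (21, BOS, white, Omega), (21, CHI, white, Alpha), (21, CHI, white, Gamma), (21, CHI, white, Nova), (21, CHI, white, Omega), (34, MIA, black, Lyra), (34, NYC, black, Lyra), (40, LA, grey, Gamma), (40, SF, grey, Gamma)}
Selection sid < 37: {(13, LA, grey, Gamma), (13, SF, grey, Gamma), (14, ATL, white, Alpha), (14, ATL, white, Gamma), (14, ATL, white, Nova), (14, ATL, white, Omega), (14, BOS, white, Alpha), (14, BOS, white, Gamma), (14, BOS, white, Nova), (14, BOS, white, Omega), (14, CHI, white, Alpha), (14, CHI, white, Gamma), (14, CHI, white, Nova), (14, CHI, white, Omega), (21, ATL, white, Alpha), (21, ATL, white, Gamma), (21, ATL, white, Nova), (21, ATL, white, Omega), (21, BOS, white, Alpha), (21, BOS, white, Gamma), (21, BOS, white, Nova), (21, BOS, white, Omega), (21, CHI, white, Alpha), (21, CHI, white, Gamma), (21, CHI, white, Nova), (21, CHI, white, Omega), (34, MIA, black, Lyra), (34, NYC, black, Lyra)}
π[sid, pname, color]: project onto (sid, pname, color) (18 duplicate(s) eliminated) → {(13, Gamma, grey), (14, Alpha, white), (14, Gamma, white), (14, Nova, white), (14, Omega, white), (21, Alpha, white), (21, Gamma, white), (21, Nova, white), (21, Omega, white), (34, Lyra, black)}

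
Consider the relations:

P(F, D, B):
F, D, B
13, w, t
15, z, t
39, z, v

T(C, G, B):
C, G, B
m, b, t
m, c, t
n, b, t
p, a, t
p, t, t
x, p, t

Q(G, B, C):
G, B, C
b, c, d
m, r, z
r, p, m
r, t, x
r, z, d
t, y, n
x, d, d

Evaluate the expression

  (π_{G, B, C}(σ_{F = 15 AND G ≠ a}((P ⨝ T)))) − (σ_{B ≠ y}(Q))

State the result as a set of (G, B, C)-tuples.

{(b, t, m), (b, t, n), (c, t, m), (p, t, x), (t, t, p)}

Joining P and T on B yields {(13, w, t, m, b), (13, w, t, m, c), (13, w, t, n, b), (13, w, t, p, a), (13, w, t, p, t), (13, w, t, x, p), (15, z, t, m, b), (15, z, t, m, c), (15, z, t, n, b), (15, z, t, p, a), (15, z, t, p, t), (15, z, t, x, p)}.
Apply σ_{F = 15 AND G ≠ a}; surviving tuples: {(15, z, t, m, b), (15, z, t, m, c), (15, z, t, n, b), (15, z, t, p, t), (15, z, t, x, p)}
π[G, B, C]: project onto (G, B, C) → {(b, t, m), (b, t, n), (c, t, m), (p, t, x), (t, t, p)}
Apply σ_{B ≠ y}; surviving tuples: {(b, c, d), (m, r, z), (r, p, m), (r, t, x), (r, z, d), (x, d, d)}
Taking the difference: {(b, t, m), (b, t, n), (c, t, m), (p, t, x), (t, t, p)}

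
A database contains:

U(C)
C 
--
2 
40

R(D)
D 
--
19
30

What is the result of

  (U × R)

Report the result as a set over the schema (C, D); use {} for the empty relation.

{(2, 19), (2, 30), (40, 19), (40, 30)}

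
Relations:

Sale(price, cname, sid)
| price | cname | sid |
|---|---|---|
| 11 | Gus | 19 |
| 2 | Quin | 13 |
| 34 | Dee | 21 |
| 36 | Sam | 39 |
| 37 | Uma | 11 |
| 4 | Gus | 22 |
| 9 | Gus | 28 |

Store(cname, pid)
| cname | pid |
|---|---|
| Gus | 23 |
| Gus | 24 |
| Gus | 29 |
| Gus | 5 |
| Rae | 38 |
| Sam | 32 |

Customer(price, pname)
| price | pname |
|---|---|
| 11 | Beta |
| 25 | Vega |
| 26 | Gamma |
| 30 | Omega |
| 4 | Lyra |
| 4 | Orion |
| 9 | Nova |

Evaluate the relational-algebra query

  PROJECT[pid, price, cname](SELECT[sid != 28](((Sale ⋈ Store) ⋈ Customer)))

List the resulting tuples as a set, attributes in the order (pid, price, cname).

{(23, 11, Gus), (23, 4, Gus), (24, 11, Gus), (24, 4, Gus), (29, 11, Gus), (29, 4, Gus), (5, 11, Gus), (5, 4, Gus)}

Joining Sale and Store on cname yields {(11, Gus, 19, 23), (11, Gus, 19, 24), (11, Gus, 19, 29), (11, Gus, 19, 5), (36, Sam, 39, 32), (4, Gus, 22, 23), (4, Gus, 22, 24), (4, Gus, 22, 29), (4, Gus, 22, 5), (9, Gus, 28, 23), (9, Gus, 28, 24), (9, Gus, 28, 29), (9, Gus, 28, 5)}.
Joining (Sale ⋈ Store) and Customer on price yields {(11, Gus, 19, 23, Beta), (11, Gus, 19, 24, Beta), (11, Gus, 19, 29, Beta), (11, Gus, 19, 5, Beta), (4, Gus, 22, 23, Lyra), (4, Gus, 22, 23, Orion), (4, Gus, 22, 24, Lyra), (4, Gus, 22, 24, Orion), (4, Gus, 22, 29, Lyra), (4, Gus, 22, 29, Orion), (4, Gus, 22, 5, Lyra), (4, Gus, 22, 5, Orion), (9, Gus, 28, 23, Nova), (9, Gus, 28, 24, Nova), (9, Gus, 28, 29, Nova), (9, Gus, 28, 5, Nova)}.
Filtering on sid != 28 leaves {(11, Gus, 19, 23, Beta), (11, Gus, 19, 24, Beta), (11, Gus, 19, 29, Beta), (11, Gus, 19, 5, Beta), (4, Gus, 22, 23, Lyra), (4, Gus, 22, 23, Orion), (4, Gus, 22, 24, Lyra), (4, Gus, 22, 24, Orion), (4, Gus, 22, 29, Lyra), (4, Gus, 22, 29, Orion), (4, Gus, 22, 5, Lyra), (4, Gus, 22, 5, Orion)}.
π[pid, price, cname]: project onto (pid, price, cname) (4 duplicate(s) eliminated) → {(23, 11, Gus), (23, 4, Gus), (24, 11, Gus), (24, 4, Gus), (29, 11, Gus), (29, 4, Gus), (5, 11, Gus), (5, 4, Gus)}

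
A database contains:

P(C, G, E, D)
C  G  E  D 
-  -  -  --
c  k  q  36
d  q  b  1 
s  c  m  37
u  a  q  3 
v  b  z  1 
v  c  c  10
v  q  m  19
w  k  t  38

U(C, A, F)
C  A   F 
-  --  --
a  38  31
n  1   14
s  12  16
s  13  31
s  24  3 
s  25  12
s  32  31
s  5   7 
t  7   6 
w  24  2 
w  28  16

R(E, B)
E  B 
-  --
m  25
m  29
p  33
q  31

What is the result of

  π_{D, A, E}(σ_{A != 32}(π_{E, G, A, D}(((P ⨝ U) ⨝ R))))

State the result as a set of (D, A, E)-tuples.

{(37, 12, m), (37, 13, m), (37, 24, m), (37, 25, m), (37, 5, m)}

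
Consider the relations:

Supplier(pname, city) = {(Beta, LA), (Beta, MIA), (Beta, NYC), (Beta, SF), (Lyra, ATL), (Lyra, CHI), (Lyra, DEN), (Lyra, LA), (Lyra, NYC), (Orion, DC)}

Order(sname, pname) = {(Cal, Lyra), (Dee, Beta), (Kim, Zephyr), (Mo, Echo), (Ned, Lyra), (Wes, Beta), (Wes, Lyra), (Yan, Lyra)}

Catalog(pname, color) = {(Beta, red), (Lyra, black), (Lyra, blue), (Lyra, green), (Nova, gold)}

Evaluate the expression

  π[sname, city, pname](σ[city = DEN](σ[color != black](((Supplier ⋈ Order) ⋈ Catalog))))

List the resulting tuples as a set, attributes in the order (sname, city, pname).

{(Cal, DEN, Lyra), (Ned, DEN, Lyra), (Wes, DEN, Lyra), (Yan, DEN, Lyra)}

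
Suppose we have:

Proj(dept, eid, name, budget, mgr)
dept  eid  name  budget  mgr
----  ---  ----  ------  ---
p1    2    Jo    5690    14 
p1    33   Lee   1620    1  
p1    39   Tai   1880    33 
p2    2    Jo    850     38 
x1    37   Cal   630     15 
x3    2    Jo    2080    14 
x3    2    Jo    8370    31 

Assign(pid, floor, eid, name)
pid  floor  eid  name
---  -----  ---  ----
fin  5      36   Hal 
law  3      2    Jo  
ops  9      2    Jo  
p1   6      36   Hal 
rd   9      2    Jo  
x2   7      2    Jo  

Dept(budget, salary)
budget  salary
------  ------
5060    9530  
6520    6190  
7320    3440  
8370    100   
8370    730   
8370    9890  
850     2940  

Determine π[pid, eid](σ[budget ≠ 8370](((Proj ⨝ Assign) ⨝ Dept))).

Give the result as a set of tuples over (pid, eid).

{(law, 2), (ops, 2), (rd, 2), (x2, 2)}

Joining Proj and Assign on eid, name yields {(p1, 2, Jo, 5690, 14, law, 3), (p1, 2, Jo, 5690, 14, ops, 9), (p1, 2, Jo, 5690, 14, rd, 9), (p1, 2, Jo, 5690, 14, x2, 7), (p2, 2, Jo, 850, 38, law, 3), (p2, 2, Jo, 850, 38, ops, 9), (p2, 2, Jo, 850, 38, rd, 9), (p2, 2, Jo, 850, 38, x2, 7), (x3, 2, Jo, 2080, 14, law, 3), (x3, 2, Jo, 2080, 14, ops, 9), (x3, 2, Jo, 2080, 14, rd, 9), (x3, 2, Jo, 2080, 14, x2, 7), (x3, 2, Jo, 8370, 31, law, 3), (x3, 2, Jo, 8370, 31, ops, 9), (x3, 2, Jo, 8370, 31, rd, 9), (x3, 2, Jo, 8370, 31, x2, 7)}.
Joining (Proj ⨝ Assign) and Dept on budget yields {(p2, 2, Jo, 850, 38, law, 3, 2940), (p2, 2, Jo, 850, 38, ops, 9, 2940), (p2, 2, Jo, 850, 38, rd, 9, 2940), (p2, 2, Jo, 850, 38, x2, 7, 2940), (x3, 2, Jo, 8370, 31, law, 3, 100), (x3, 2, Jo, 8370, 31, law, 3, 730), (x3, 2, Jo, 8370, 31, law, 3, 9890), (x3, 2, Jo, 8370, 31, ops, 9, 100), (x3, 2, Jo, 8370, 31, ops, 9, 730), (x3, 2, Jo, 8370, 31, ops, 9, 9890), (x3, 2, Jo, 8370, 31, rd, 9, 100), (x3, 2, Jo, 8370, 31, rd, 9, 730), (x3, 2, Jo, 8370, 31, rd, 9, 9890), (x3, 2, Jo, 8370, 31, x2, 7, 100), (x3, 2, Jo, 8370, 31, x2, 7, 730), (x3, 2, Jo, 8370, 31, x2, 7, 9890)}.
σ[budget ≠ 8370]: keep tuples satisfying budget ≠ 8370 → {(p2, 2, Jo, 850, 38, law, 3, 2940), (p2, 2, Jo, 850, 38, ops, 9, 2940), (p2, 2, Jo, 850, 38, rd, 9, 2940), (p2, 2, Jo, 850, 38, x2, 7, 2940)}
Keep only column(s) pid, eid: {(law, 2), (ops, 2), (rd, 2), (x2, 2)}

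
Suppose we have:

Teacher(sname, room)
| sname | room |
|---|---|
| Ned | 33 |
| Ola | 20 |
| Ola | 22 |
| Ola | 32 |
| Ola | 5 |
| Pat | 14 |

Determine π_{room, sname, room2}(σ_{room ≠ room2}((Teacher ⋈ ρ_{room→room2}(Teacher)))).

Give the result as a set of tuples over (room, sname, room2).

ρ[room→room2]: schema becomes (sname, room2); tuples unchanged.
Joining Teacher and ρ_{room→room2}(Teacher) on sname yields {(Ned, 33, 33), (Ola, 20, 20), (Ola, 20, 22), (Ola, 20, 32), (Ola, 20, 5), (Ola, 22, 20), (Ola, 22, 22), (Ola, 22, 32), (Ola, 22, 5), (Ola, 32, 20), (Ola, 32, 22), (Ola, 32, 32), (Ola, 32, 5), (Ola, 5, 20), (Ola, 5, 22), (Ola, 5, 32), (Ola, 5, 5), (Pat, 14, 14)}.
σ[room ≠ room2]: keep tuples satisfying room ≠ room2 → {(Ola, 20, 22), (Ola, 20, 32), (Ola, 20, 5), (Ola, 22, 20), (Ola, 22, 32), (Ola, 22, 5), (Ola, 32, 20), (Ola, 32, 22), (Ola, 32, 5), (Ola, 5, 20), (Ola, 5, 22), (Ola, 5, 32)}
π_{room, sname, room2} gives {(20, Ola, 22), (20, Ola, 32), (20, Ola, 5), (22, Ola, 20), (22, Ola, 32), (22, Ola, 5), (32, Ola, 20), (32, Ola, 22), (32, Ola, 5), (5, Ola, 20), (5, Ola, 22), (5, Ola, 32)}.

{(20, Ola, 22), (20, Ola, 32), (20, Ola, 5), (22, Ola, 20), (22, Ola, 32), (22, Ola, 5), (32, Ola, 20), (32, Ola, 22), (32, Ola, 5), (5, Ola, 20), (5, Ola, 22), (5, Ola, 32)}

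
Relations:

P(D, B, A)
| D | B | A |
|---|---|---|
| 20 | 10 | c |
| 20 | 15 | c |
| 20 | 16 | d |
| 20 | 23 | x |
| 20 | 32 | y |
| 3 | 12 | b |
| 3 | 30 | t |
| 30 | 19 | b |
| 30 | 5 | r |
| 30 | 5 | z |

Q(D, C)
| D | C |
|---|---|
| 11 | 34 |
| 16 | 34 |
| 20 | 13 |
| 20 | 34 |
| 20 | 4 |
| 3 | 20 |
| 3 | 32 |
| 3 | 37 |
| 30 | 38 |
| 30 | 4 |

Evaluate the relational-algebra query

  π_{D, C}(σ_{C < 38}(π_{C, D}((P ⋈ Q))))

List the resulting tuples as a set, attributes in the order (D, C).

Natural join on D: {(20, 10, c, 13), (20, 10, c, 34), (20, 10, c, 4), (20, 15, c, 13), (20, 15, c, 34), (20, 15, c, 4), (20, 16, d, 13), (20, 16, d, 34), (20, 16, d, 4), (20, 23, x, 13), (20, 23, x, 34), (20, 23, x, 4), (20, 32, y, 13), (20, 32, y, 34), (20, 32, y, 4), (3, 12, b, 20), (3, 12, b, 32), (3, 12, b, 37), (3, 30, t, 20), (3, 30, t, 32), (3, 30, t, 37), (30, 19, b, 38), (30, 19, b, 4), (30, 5, r, 38), (30, 5, r, 4), (30, 5, z, 38), (30, 5, z, 4)}
π[C, D]: project onto (C, D) (19 duplicate(s) eliminated) → {(13, 20), (20, 3), (32, 3), (34, 20), (37, 3), (38, 30), (4, 20), (4, 30)}
Filtering on C < 38 leaves {(13, 20), (20, 3), (32, 3), (34, 20), (37, 3), (4, 20), (4, 30)}.
π[D, C]: project onto (D, C) → {(20, 13), (20, 34), (20, 4), (3, 20), (3, 32), (3, 37), (30, 4)}

{(20, 13), (20, 34), (20, 4), (3, 20), (3, 32), (3, 37), (30, 4)}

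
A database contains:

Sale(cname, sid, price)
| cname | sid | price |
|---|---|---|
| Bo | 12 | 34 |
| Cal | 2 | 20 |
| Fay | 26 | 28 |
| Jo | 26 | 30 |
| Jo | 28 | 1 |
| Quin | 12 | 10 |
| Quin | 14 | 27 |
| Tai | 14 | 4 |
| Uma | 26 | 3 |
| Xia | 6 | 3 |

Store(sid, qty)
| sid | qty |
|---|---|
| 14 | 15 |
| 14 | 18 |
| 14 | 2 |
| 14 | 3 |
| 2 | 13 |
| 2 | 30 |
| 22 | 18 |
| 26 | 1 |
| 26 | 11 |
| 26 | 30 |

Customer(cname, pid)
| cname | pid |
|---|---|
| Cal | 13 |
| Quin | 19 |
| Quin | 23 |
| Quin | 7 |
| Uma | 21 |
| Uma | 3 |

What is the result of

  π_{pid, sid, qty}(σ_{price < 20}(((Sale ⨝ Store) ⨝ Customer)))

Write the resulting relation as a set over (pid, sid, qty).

{(21, 26, 1), (21, 26, 11), (21, 26, 30), (3, 26, 1), (3, 26, 11), (3, 26, 30)}

Natural join on sid: {(Cal, 2, 20, 13), (Cal, 2, 20, 30), (Fay, 26, 28, 1), (Fay, 26, 28, 11), (Fay, 26, 28, 30), (Jo, 26, 30, 1), (Jo, 26, 30, 11), (Jo, 26, 30, 30), (Quin, 14, 27, 15), (Quin, 14, 27, 18), (Quin, 14, 27, 2), (Quin, 14, 27, 3), (Tai, 14, 4, 15), (Tai, 14, 4, 18), (Tai, 14, 4, 2), (Tai, 14, 4, 3), (Uma, 26, 3, 1), (Uma, 26, 3, 11), (Uma, 26, 3, 30)}
Natural join on cname: {(Cal, 2, 20, 13, 13), (Cal, 2, 20, 30, 13), (Quin, 14, 27, 15, 19), (Quin, 14, 27, 15, 23), (Quin, 14, 27, 15, 7), (Quin, 14, 27, 18, 19), (Quin, 14, 27, 18, 23), (Quin, 14, 27, 18, 7), (Quin, 14, 27, 2, 19), (Quin, 14, 27, 2, 23), (Quin, 14, 27, 2, 7), (Quin, 14, 27, 3, 19), (Quin, 14, 27, 3, 23), (Quin, 14, 27, 3, 7), (Uma, 26, 3, 1, 21), (Uma, 26, 3, 1, 3), (Uma, 26, 3, 11, 21), (Uma, 26, 3, 11, 3), (Uma, 26, 3, 30, 21), (Uma, 26, 3, 30, 3)}
Selection price < 20: {(Uma, 26, 3, 1, 21), (Uma, 26, 3, 1, 3), (Uma, 26, 3, 11, 21), (Uma, 26, 3, 11, 3), (Uma, 26, 3, 30, 21), (Uma, 26, 3, 30, 3)}
π_{pid, sid, qty} gives {(21, 26, 1), (21, 26, 11), (21, 26, 30), (3, 26, 1), (3, 26, 11), (3, 26, 30)}.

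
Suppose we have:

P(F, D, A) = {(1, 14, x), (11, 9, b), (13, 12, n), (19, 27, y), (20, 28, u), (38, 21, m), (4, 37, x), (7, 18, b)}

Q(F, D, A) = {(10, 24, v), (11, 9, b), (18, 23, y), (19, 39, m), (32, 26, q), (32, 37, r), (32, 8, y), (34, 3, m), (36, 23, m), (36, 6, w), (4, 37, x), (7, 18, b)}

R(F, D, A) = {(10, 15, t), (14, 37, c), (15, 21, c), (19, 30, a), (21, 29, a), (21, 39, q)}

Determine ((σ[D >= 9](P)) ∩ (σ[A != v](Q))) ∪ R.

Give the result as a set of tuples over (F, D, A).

σ[D >= 9]: keep tuples satisfying D >= 9 → {(1, 14, x), (11, 9, b), (13, 12, n), (19, 27, y), (20, 28, u), (38, 21, m), (4, 37, x), (7, 18, b)}
σ[A != v]: keep tuples satisfying A != v → {(11, 9, b), (18, 23, y), (19, 39, m), (32, 26, q), (32, 37, r), (32, 8, y), (34, 3, m), (36, 23, m), (36, 6, w), (4, 37, x), (7, 18, b)}
Set intersection of the two operands is {(11, 9, b), (4, 37, x), (7, 18, b)}.
Set union of the two operands is {(10, 15, t), (11, 9, b), (14, 37, c), (15, 21, c), (19, 30, a), (21, 29, a), (21, 39, q), (4, 37, x), (7, 18, b)}.

{(10, 15, t), (11, 9, b), (14, 37, c), (15, 21, c), (19, 30, a), (21, 29, a), (21, 39, q), (4, 37, x), (7, 18, b)}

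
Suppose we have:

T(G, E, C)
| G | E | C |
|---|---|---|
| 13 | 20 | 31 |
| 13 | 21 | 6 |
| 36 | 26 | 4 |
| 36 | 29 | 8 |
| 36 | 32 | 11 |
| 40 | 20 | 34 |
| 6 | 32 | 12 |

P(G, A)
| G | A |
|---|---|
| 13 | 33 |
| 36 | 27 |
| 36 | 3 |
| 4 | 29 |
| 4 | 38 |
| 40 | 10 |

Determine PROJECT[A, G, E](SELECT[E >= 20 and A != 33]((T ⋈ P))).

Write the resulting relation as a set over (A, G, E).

Natural join on G: {(13, 20, 31, 33), (13, 21, 6, 33), (36, 26, 4, 27), (36, 26, 4, 3), (36, 29, 8, 27), (36, 29, 8, 3), (36, 32, 11, 27), (36, 32, 11, 3), (40, 20, 34, 10)}
Selection E >= 20 and A != 33: {(36, 26, 4, 27), (36, 26, 4, 3), (36, 29, 8, 27), (36, 29, 8, 3), (36, 32, 11, 27), (36, 32, 11, 3), (40, 20, 34, 10)}
Projecting to A, G, E: {(10, 40, 20), (27, 36, 26), (27, 36, 29), (27, 36, 32), (3, 36, 26), (3, 36, 29), (3, 36, 32)}

{(10, 40, 20), (27, 36, 26), (27, 36, 29), (27, 36, 32), (3, 36, 26), (3, 36, 29), (3, 36, 32)}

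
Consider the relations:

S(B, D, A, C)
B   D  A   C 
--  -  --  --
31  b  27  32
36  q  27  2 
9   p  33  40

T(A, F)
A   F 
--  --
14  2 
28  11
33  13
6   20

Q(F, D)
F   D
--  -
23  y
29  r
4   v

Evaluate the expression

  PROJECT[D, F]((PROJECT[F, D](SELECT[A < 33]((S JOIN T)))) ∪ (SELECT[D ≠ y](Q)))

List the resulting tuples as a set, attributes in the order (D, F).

{(r, 29), (v, 4)}

S ⋈ T (natural join on A): {(9, p, 33, 40, 13)}
Apply σ_{A < 33}; surviving tuples: {}
π[F, D]: project onto (F, D) → {}
Apply σ_{D ≠ y}; surviving tuples: {(29, r), (4, v)}
Union: {} with {(29, r), (4, v)} → {(29, r), (4, v)}
π[D, F]: project onto (D, F) → {(r, 29), (v, 4)}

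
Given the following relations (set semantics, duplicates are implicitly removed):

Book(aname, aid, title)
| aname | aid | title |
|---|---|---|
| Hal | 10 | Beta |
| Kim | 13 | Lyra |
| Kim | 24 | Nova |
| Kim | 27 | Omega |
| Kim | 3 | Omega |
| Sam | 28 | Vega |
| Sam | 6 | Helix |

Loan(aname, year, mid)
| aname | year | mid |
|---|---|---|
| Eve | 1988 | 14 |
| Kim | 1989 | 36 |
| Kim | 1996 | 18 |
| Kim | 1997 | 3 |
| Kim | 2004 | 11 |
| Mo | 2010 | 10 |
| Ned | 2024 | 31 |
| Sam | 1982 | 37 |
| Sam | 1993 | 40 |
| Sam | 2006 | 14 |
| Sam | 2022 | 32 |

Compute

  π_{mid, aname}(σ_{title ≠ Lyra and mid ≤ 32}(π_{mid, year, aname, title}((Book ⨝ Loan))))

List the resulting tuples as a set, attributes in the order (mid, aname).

{(11, Kim), (14, Sam), (18, Kim), (3, Kim), (32, Sam)}

Natural join on aname: {(Kim, 13, Lyra, 1989, 36), (Kim, 13, Lyra, 1996, 18), (Kim, 13, Lyra, 1997, 3), (Kim, 13, Lyra, 2004, 11), (Kim, 24, Nova, 1989, 36), (Kim, 24, Nova, 1996, 18), (Kim, 24, Nova, 1997, 3), (Kim, 24, Nova, 2004, 11), (Kim, 27, Omega, 1989, 36), (Kim, 27, Omega, 1996, 18), (Kim, 27, Omega, 1997, 3), (Kim, 27, Omega, 2004, 11), (Kim, 3, Omega, 1989, 36), (Kim, 3, Omega, 1996, 18), (Kim, 3, Omega, 1997, 3), (Kim, 3, Omega, 2004, 11), (Sam, 28, Vega, 1982, 37), (Sam, 28, Vega, 1993, 40), (Sam, 28, Vega, 2006, 14), (Sam, 28, Vega, 2022, 32), (Sam, 6, Helix, 1982, 37), (Sam, 6, Helix, 1993, 40), (Sam, 6, Helix, 2006, 14), (Sam, 6, Helix, 2022, 32)}
π[mid, year, aname, title]: project onto (mid, year, aname, title) (4 duplicate(s) eliminated) → {(11, 2004, Kim, Lyra), (11, 2004, Kim, Nova), (11, 2004, Kim, Omega), (14, 2006, Sam, Helix), (14, 2006, Sam, Vega), (18, 1996, Kim, Lyra), (18, 1996, Kim, Nova), (18, 1996, Kim, Omega), (3, 1997, Kim, Lyra), (3, 1997, Kim, Nova), (3, 1997, Kim, Omega), (32, 2022, Sam, Helix), (32, 2022, Sam, Vega), (36, 1989, Kim, Lyra), (36, 1989, Kim, Nova), (36, 1989, Kim, Omega), (37, 1982, Sam, Helix), (37, 1982, Sam, Vega), (40, 1993, Sam, Helix), (40, 1993, Sam, Vega)}
σ[title ≠ Lyra and mid ≤ 32]: keep tuples satisfying title ≠ Lyra and mid ≤ 32 → {(11, 2004, Kim, Nova), (11, 2004, Kim, Omega), (14, 2006, Sam, Helix), (14, 2006, Sam, Vega), (18, 1996, Kim, Nova), (18, 1996, Kim, Omega), (3, 1997, Kim, Nova), (3, 1997, Kim, Omega), (32, 2022, Sam, Helix), (32, 2022, Sam, Vega)}
π[mid, aname]: project onto (mid, aname) (5 duplicate(s) eliminated) → {(11, Kim), (14, Sam), (18, Kim), (3, Kim), (32, Sam)}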